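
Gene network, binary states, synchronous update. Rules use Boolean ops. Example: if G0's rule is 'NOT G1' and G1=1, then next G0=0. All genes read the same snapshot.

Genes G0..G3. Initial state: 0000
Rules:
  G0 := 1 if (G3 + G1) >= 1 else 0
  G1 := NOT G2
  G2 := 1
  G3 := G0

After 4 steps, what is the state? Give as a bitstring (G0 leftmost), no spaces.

Step 1: G0=(0+0>=1)=0 G1=NOT G2=NOT 0=1 G2=1(const) G3=G0=0 -> 0110
Step 2: G0=(0+1>=1)=1 G1=NOT G2=NOT 1=0 G2=1(const) G3=G0=0 -> 1010
Step 3: G0=(0+0>=1)=0 G1=NOT G2=NOT 1=0 G2=1(const) G3=G0=1 -> 0011
Step 4: G0=(1+0>=1)=1 G1=NOT G2=NOT 1=0 G2=1(const) G3=G0=0 -> 1010

1010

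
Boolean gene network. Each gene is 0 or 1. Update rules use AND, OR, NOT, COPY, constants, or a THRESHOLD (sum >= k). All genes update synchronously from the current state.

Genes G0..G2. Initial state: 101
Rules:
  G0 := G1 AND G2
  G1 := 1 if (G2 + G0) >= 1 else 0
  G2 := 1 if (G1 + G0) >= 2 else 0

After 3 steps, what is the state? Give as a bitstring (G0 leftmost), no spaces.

Step 1: G0=G1&G2=0&1=0 G1=(1+1>=1)=1 G2=(0+1>=2)=0 -> 010
Step 2: G0=G1&G2=1&0=0 G1=(0+0>=1)=0 G2=(1+0>=2)=0 -> 000
Step 3: G0=G1&G2=0&0=0 G1=(0+0>=1)=0 G2=(0+0>=2)=0 -> 000

000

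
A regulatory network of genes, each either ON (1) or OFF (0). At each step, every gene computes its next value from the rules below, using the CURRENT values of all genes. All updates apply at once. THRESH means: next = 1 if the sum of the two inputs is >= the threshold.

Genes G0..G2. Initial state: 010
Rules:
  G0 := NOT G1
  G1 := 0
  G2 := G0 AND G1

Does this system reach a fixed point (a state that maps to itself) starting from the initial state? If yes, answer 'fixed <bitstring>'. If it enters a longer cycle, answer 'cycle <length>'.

Answer: fixed 100

Derivation:
Step 0: 010
Step 1: G0=NOT G1=NOT 1=0 G1=0(const) G2=G0&G1=0&1=0 -> 000
Step 2: G0=NOT G1=NOT 0=1 G1=0(const) G2=G0&G1=0&0=0 -> 100
Step 3: G0=NOT G1=NOT 0=1 G1=0(const) G2=G0&G1=1&0=0 -> 100
Fixed point reached at step 2: 100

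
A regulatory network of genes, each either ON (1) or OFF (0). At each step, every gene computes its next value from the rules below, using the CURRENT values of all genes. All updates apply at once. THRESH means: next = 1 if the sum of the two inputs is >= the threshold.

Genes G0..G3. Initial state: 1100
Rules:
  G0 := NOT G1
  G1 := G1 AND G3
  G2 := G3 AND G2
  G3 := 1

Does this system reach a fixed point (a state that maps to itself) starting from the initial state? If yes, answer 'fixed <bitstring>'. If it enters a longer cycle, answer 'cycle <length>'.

Step 0: 1100
Step 1: G0=NOT G1=NOT 1=0 G1=G1&G3=1&0=0 G2=G3&G2=0&0=0 G3=1(const) -> 0001
Step 2: G0=NOT G1=NOT 0=1 G1=G1&G3=0&1=0 G2=G3&G2=1&0=0 G3=1(const) -> 1001
Step 3: G0=NOT G1=NOT 0=1 G1=G1&G3=0&1=0 G2=G3&G2=1&0=0 G3=1(const) -> 1001
Fixed point reached at step 2: 1001

Answer: fixed 1001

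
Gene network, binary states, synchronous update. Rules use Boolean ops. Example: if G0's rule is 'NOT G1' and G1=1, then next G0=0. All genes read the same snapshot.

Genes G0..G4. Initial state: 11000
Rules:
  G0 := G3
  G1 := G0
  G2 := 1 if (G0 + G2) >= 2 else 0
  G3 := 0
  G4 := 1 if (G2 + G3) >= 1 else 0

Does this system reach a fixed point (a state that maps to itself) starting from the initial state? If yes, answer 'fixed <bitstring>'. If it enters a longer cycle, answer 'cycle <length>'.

Step 0: 11000
Step 1: G0=G3=0 G1=G0=1 G2=(1+0>=2)=0 G3=0(const) G4=(0+0>=1)=0 -> 01000
Step 2: G0=G3=0 G1=G0=0 G2=(0+0>=2)=0 G3=0(const) G4=(0+0>=1)=0 -> 00000
Step 3: G0=G3=0 G1=G0=0 G2=(0+0>=2)=0 G3=0(const) G4=(0+0>=1)=0 -> 00000
Fixed point reached at step 2: 00000

Answer: fixed 00000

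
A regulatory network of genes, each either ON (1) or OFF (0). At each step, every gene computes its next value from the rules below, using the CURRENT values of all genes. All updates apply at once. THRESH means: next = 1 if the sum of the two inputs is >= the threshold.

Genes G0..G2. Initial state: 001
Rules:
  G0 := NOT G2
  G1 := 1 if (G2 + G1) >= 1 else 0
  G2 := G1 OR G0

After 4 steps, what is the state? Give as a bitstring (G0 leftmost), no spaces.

Step 1: G0=NOT G2=NOT 1=0 G1=(1+0>=1)=1 G2=G1|G0=0|0=0 -> 010
Step 2: G0=NOT G2=NOT 0=1 G1=(0+1>=1)=1 G2=G1|G0=1|0=1 -> 111
Step 3: G0=NOT G2=NOT 1=0 G1=(1+1>=1)=1 G2=G1|G0=1|1=1 -> 011
Step 4: G0=NOT G2=NOT 1=0 G1=(1+1>=1)=1 G2=G1|G0=1|0=1 -> 011

011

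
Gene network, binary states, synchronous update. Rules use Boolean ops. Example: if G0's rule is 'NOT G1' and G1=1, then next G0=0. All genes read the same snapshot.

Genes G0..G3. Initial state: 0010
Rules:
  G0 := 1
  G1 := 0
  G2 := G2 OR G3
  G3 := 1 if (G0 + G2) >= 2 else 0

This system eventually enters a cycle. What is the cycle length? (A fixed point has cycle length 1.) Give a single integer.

Answer: 1

Derivation:
Step 0: 0010
Step 1: G0=1(const) G1=0(const) G2=G2|G3=1|0=1 G3=(0+1>=2)=0 -> 1010
Step 2: G0=1(const) G1=0(const) G2=G2|G3=1|0=1 G3=(1+1>=2)=1 -> 1011
Step 3: G0=1(const) G1=0(const) G2=G2|G3=1|1=1 G3=(1+1>=2)=1 -> 1011
State from step 3 equals state from step 2 -> cycle length 1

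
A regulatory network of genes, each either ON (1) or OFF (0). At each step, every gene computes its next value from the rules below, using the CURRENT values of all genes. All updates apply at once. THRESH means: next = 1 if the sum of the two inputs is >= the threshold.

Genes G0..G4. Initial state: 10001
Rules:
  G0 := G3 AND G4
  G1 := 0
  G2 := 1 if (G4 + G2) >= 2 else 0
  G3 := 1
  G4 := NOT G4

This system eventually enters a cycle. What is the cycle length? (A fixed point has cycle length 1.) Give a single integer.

Step 0: 10001
Step 1: G0=G3&G4=0&1=0 G1=0(const) G2=(1+0>=2)=0 G3=1(const) G4=NOT G4=NOT 1=0 -> 00010
Step 2: G0=G3&G4=1&0=0 G1=0(const) G2=(0+0>=2)=0 G3=1(const) G4=NOT G4=NOT 0=1 -> 00011
Step 3: G0=G3&G4=1&1=1 G1=0(const) G2=(1+0>=2)=0 G3=1(const) G4=NOT G4=NOT 1=0 -> 10010
Step 4: G0=G3&G4=1&0=0 G1=0(const) G2=(0+0>=2)=0 G3=1(const) G4=NOT G4=NOT 0=1 -> 00011
State from step 4 equals state from step 2 -> cycle length 2

Answer: 2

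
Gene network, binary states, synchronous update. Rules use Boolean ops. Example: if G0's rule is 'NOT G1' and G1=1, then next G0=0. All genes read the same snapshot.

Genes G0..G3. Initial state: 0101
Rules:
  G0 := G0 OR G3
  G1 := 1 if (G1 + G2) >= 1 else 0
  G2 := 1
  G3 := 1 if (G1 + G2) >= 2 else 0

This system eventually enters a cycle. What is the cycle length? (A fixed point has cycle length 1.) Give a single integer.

Answer: 1

Derivation:
Step 0: 0101
Step 1: G0=G0|G3=0|1=1 G1=(1+0>=1)=1 G2=1(const) G3=(1+0>=2)=0 -> 1110
Step 2: G0=G0|G3=1|0=1 G1=(1+1>=1)=1 G2=1(const) G3=(1+1>=2)=1 -> 1111
Step 3: G0=G0|G3=1|1=1 G1=(1+1>=1)=1 G2=1(const) G3=(1+1>=2)=1 -> 1111
State from step 3 equals state from step 2 -> cycle length 1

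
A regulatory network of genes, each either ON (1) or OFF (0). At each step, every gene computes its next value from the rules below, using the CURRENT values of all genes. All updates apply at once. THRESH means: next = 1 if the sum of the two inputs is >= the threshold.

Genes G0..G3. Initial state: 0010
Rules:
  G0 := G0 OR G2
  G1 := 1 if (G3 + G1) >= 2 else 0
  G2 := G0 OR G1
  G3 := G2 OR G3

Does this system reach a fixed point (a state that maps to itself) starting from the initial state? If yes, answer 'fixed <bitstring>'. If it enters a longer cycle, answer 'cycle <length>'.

Step 0: 0010
Step 1: G0=G0|G2=0|1=1 G1=(0+0>=2)=0 G2=G0|G1=0|0=0 G3=G2|G3=1|0=1 -> 1001
Step 2: G0=G0|G2=1|0=1 G1=(1+0>=2)=0 G2=G0|G1=1|0=1 G3=G2|G3=0|1=1 -> 1011
Step 3: G0=G0|G2=1|1=1 G1=(1+0>=2)=0 G2=G0|G1=1|0=1 G3=G2|G3=1|1=1 -> 1011
Fixed point reached at step 2: 1011

Answer: fixed 1011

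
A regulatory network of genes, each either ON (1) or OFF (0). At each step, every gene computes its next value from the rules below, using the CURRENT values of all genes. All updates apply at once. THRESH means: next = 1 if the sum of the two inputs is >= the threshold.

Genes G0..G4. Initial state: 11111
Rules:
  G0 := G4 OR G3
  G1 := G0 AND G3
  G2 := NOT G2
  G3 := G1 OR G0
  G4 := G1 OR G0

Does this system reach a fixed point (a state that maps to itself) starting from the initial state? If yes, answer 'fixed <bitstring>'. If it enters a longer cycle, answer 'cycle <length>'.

Answer: cycle 2

Derivation:
Step 0: 11111
Step 1: G0=G4|G3=1|1=1 G1=G0&G3=1&1=1 G2=NOT G2=NOT 1=0 G3=G1|G0=1|1=1 G4=G1|G0=1|1=1 -> 11011
Step 2: G0=G4|G3=1|1=1 G1=G0&G3=1&1=1 G2=NOT G2=NOT 0=1 G3=G1|G0=1|1=1 G4=G1|G0=1|1=1 -> 11111
Cycle of length 2 starting at step 0 -> no fixed point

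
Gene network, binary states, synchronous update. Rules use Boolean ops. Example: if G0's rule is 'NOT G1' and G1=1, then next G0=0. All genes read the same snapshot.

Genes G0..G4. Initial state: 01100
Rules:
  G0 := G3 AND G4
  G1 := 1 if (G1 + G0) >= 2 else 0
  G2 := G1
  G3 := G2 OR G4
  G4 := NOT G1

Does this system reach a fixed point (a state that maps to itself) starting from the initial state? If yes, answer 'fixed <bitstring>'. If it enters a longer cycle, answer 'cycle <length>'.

Answer: fixed 10011

Derivation:
Step 0: 01100
Step 1: G0=G3&G4=0&0=0 G1=(1+0>=2)=0 G2=G1=1 G3=G2|G4=1|0=1 G4=NOT G1=NOT 1=0 -> 00110
Step 2: G0=G3&G4=1&0=0 G1=(0+0>=2)=0 G2=G1=0 G3=G2|G4=1|0=1 G4=NOT G1=NOT 0=1 -> 00011
Step 3: G0=G3&G4=1&1=1 G1=(0+0>=2)=0 G2=G1=0 G3=G2|G4=0|1=1 G4=NOT G1=NOT 0=1 -> 10011
Step 4: G0=G3&G4=1&1=1 G1=(0+1>=2)=0 G2=G1=0 G3=G2|G4=0|1=1 G4=NOT G1=NOT 0=1 -> 10011
Fixed point reached at step 3: 10011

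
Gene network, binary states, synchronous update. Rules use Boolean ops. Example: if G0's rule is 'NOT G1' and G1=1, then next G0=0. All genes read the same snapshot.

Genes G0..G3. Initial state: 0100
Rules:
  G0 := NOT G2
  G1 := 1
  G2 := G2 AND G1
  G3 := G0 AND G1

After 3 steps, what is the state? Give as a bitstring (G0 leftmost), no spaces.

Step 1: G0=NOT G2=NOT 0=1 G1=1(const) G2=G2&G1=0&1=0 G3=G0&G1=0&1=0 -> 1100
Step 2: G0=NOT G2=NOT 0=1 G1=1(const) G2=G2&G1=0&1=0 G3=G0&G1=1&1=1 -> 1101
Step 3: G0=NOT G2=NOT 0=1 G1=1(const) G2=G2&G1=0&1=0 G3=G0&G1=1&1=1 -> 1101

1101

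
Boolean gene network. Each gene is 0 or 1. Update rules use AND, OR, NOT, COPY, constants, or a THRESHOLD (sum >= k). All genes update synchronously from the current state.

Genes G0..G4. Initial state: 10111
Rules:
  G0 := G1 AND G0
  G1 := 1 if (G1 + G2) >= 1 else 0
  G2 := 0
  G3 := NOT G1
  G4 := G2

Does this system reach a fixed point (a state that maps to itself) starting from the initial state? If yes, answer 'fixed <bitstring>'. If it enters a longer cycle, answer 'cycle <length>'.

Answer: fixed 01000

Derivation:
Step 0: 10111
Step 1: G0=G1&G0=0&1=0 G1=(0+1>=1)=1 G2=0(const) G3=NOT G1=NOT 0=1 G4=G2=1 -> 01011
Step 2: G0=G1&G0=1&0=0 G1=(1+0>=1)=1 G2=0(const) G3=NOT G1=NOT 1=0 G4=G2=0 -> 01000
Step 3: G0=G1&G0=1&0=0 G1=(1+0>=1)=1 G2=0(const) G3=NOT G1=NOT 1=0 G4=G2=0 -> 01000
Fixed point reached at step 2: 01000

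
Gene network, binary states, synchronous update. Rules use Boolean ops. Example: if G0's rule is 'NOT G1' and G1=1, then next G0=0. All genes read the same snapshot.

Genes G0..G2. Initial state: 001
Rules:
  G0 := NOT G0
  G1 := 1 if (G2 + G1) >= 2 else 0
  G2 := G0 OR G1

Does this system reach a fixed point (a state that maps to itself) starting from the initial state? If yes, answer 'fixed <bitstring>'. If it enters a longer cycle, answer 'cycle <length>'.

Step 0: 001
Step 1: G0=NOT G0=NOT 0=1 G1=(1+0>=2)=0 G2=G0|G1=0|0=0 -> 100
Step 2: G0=NOT G0=NOT 1=0 G1=(0+0>=2)=0 G2=G0|G1=1|0=1 -> 001
Cycle of length 2 starting at step 0 -> no fixed point

Answer: cycle 2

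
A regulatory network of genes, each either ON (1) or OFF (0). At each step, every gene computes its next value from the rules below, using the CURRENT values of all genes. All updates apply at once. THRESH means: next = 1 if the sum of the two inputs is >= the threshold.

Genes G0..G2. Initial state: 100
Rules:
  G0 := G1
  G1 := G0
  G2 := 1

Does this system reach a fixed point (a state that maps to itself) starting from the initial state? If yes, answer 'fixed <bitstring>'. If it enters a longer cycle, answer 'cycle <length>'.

Step 0: 100
Step 1: G0=G1=0 G1=G0=1 G2=1(const) -> 011
Step 2: G0=G1=1 G1=G0=0 G2=1(const) -> 101
Step 3: G0=G1=0 G1=G0=1 G2=1(const) -> 011
Cycle of length 2 starting at step 1 -> no fixed point

Answer: cycle 2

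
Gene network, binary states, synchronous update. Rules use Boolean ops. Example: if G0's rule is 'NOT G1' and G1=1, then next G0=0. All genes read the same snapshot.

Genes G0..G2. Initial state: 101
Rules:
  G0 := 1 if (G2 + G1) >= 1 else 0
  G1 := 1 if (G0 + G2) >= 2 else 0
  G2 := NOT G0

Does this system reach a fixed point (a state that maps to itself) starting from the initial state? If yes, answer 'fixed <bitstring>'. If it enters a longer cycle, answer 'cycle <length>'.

Answer: cycle 5

Derivation:
Step 0: 101
Step 1: G0=(1+0>=1)=1 G1=(1+1>=2)=1 G2=NOT G0=NOT 1=0 -> 110
Step 2: G0=(0+1>=1)=1 G1=(1+0>=2)=0 G2=NOT G0=NOT 1=0 -> 100
Step 3: G0=(0+0>=1)=0 G1=(1+0>=2)=0 G2=NOT G0=NOT 1=0 -> 000
Step 4: G0=(0+0>=1)=0 G1=(0+0>=2)=0 G2=NOT G0=NOT 0=1 -> 001
Step 5: G0=(1+0>=1)=1 G1=(0+1>=2)=0 G2=NOT G0=NOT 0=1 -> 101
Cycle of length 5 starting at step 0 -> no fixed point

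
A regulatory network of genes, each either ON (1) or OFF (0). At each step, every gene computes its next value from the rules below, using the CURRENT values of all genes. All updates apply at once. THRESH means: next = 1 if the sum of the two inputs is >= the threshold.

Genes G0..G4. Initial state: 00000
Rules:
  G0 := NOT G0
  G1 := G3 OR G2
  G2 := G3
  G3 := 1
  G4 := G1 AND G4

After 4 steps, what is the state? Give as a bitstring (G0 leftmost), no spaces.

Step 1: G0=NOT G0=NOT 0=1 G1=G3|G2=0|0=0 G2=G3=0 G3=1(const) G4=G1&G4=0&0=0 -> 10010
Step 2: G0=NOT G0=NOT 1=0 G1=G3|G2=1|0=1 G2=G3=1 G3=1(const) G4=G1&G4=0&0=0 -> 01110
Step 3: G0=NOT G0=NOT 0=1 G1=G3|G2=1|1=1 G2=G3=1 G3=1(const) G4=G1&G4=1&0=0 -> 11110
Step 4: G0=NOT G0=NOT 1=0 G1=G3|G2=1|1=1 G2=G3=1 G3=1(const) G4=G1&G4=1&0=0 -> 01110

01110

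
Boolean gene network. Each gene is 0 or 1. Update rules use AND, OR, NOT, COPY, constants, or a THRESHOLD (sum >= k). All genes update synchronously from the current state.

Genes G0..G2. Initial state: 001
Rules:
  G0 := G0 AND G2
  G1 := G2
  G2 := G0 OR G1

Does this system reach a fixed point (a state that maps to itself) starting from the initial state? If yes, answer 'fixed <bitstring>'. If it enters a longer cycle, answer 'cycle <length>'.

Step 0: 001
Step 1: G0=G0&G2=0&1=0 G1=G2=1 G2=G0|G1=0|0=0 -> 010
Step 2: G0=G0&G2=0&0=0 G1=G2=0 G2=G0|G1=0|1=1 -> 001
Cycle of length 2 starting at step 0 -> no fixed point

Answer: cycle 2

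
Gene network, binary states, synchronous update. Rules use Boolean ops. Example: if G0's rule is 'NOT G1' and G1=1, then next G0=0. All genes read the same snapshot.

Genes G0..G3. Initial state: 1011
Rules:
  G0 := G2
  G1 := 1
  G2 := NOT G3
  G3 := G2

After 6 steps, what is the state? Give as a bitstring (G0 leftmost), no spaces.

Step 1: G0=G2=1 G1=1(const) G2=NOT G3=NOT 1=0 G3=G2=1 -> 1101
Step 2: G0=G2=0 G1=1(const) G2=NOT G3=NOT 1=0 G3=G2=0 -> 0100
Step 3: G0=G2=0 G1=1(const) G2=NOT G3=NOT 0=1 G3=G2=0 -> 0110
Step 4: G0=G2=1 G1=1(const) G2=NOT G3=NOT 0=1 G3=G2=1 -> 1111
Step 5: G0=G2=1 G1=1(const) G2=NOT G3=NOT 1=0 G3=G2=1 -> 1101
Step 6: G0=G2=0 G1=1(const) G2=NOT G3=NOT 1=0 G3=G2=0 -> 0100

0100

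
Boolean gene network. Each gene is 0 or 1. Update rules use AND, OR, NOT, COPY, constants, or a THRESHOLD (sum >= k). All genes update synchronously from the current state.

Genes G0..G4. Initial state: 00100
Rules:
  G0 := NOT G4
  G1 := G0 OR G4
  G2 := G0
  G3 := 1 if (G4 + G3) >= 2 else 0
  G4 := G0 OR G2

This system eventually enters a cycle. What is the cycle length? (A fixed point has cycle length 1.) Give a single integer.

Answer: 5

Derivation:
Step 0: 00100
Step 1: G0=NOT G4=NOT 0=1 G1=G0|G4=0|0=0 G2=G0=0 G3=(0+0>=2)=0 G4=G0|G2=0|1=1 -> 10001
Step 2: G0=NOT G4=NOT 1=0 G1=G0|G4=1|1=1 G2=G0=1 G3=(1+0>=2)=0 G4=G0|G2=1|0=1 -> 01101
Step 3: G0=NOT G4=NOT 1=0 G1=G0|G4=0|1=1 G2=G0=0 G3=(1+0>=2)=0 G4=G0|G2=0|1=1 -> 01001
Step 4: G0=NOT G4=NOT 1=0 G1=G0|G4=0|1=1 G2=G0=0 G3=(1+0>=2)=0 G4=G0|G2=0|0=0 -> 01000
Step 5: G0=NOT G4=NOT 0=1 G1=G0|G4=0|0=0 G2=G0=0 G3=(0+0>=2)=0 G4=G0|G2=0|0=0 -> 10000
Step 6: G0=NOT G4=NOT 0=1 G1=G0|G4=1|0=1 G2=G0=1 G3=(0+0>=2)=0 G4=G0|G2=1|0=1 -> 11101
Step 7: G0=NOT G4=NOT 1=0 G1=G0|G4=1|1=1 G2=G0=1 G3=(1+0>=2)=0 G4=G0|G2=1|1=1 -> 01101
State from step 7 equals state from step 2 -> cycle length 5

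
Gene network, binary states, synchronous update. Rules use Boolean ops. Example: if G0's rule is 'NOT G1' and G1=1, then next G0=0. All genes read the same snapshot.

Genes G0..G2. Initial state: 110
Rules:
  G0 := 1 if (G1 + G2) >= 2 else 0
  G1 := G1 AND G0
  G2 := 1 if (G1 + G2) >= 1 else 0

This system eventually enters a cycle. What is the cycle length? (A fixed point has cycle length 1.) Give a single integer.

Step 0: 110
Step 1: G0=(1+0>=2)=0 G1=G1&G0=1&1=1 G2=(1+0>=1)=1 -> 011
Step 2: G0=(1+1>=2)=1 G1=G1&G0=1&0=0 G2=(1+1>=1)=1 -> 101
Step 3: G0=(0+1>=2)=0 G1=G1&G0=0&1=0 G2=(0+1>=1)=1 -> 001
Step 4: G0=(0+1>=2)=0 G1=G1&G0=0&0=0 G2=(0+1>=1)=1 -> 001
State from step 4 equals state from step 3 -> cycle length 1

Answer: 1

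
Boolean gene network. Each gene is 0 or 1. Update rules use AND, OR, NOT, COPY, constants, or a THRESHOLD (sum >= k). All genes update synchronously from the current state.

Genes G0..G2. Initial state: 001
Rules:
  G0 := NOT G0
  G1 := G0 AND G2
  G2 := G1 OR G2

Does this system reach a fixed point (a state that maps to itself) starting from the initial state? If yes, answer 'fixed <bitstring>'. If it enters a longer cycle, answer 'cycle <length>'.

Step 0: 001
Step 1: G0=NOT G0=NOT 0=1 G1=G0&G2=0&1=0 G2=G1|G2=0|1=1 -> 101
Step 2: G0=NOT G0=NOT 1=0 G1=G0&G2=1&1=1 G2=G1|G2=0|1=1 -> 011
Step 3: G0=NOT G0=NOT 0=1 G1=G0&G2=0&1=0 G2=G1|G2=1|1=1 -> 101
Cycle of length 2 starting at step 1 -> no fixed point

Answer: cycle 2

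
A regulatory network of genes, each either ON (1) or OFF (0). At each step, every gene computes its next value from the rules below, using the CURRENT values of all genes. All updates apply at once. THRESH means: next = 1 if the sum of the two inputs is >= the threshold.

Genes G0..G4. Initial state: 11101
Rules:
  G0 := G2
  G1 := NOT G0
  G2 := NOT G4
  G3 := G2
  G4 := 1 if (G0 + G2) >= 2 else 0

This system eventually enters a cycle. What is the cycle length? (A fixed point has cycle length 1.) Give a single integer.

Step 0: 11101
Step 1: G0=G2=1 G1=NOT G0=NOT 1=0 G2=NOT G4=NOT 1=0 G3=G2=1 G4=(1+1>=2)=1 -> 10011
Step 2: G0=G2=0 G1=NOT G0=NOT 1=0 G2=NOT G4=NOT 1=0 G3=G2=0 G4=(1+0>=2)=0 -> 00000
Step 3: G0=G2=0 G1=NOT G0=NOT 0=1 G2=NOT G4=NOT 0=1 G3=G2=0 G4=(0+0>=2)=0 -> 01100
Step 4: G0=G2=1 G1=NOT G0=NOT 0=1 G2=NOT G4=NOT 0=1 G3=G2=1 G4=(0+1>=2)=0 -> 11110
Step 5: G0=G2=1 G1=NOT G0=NOT 1=0 G2=NOT G4=NOT 0=1 G3=G2=1 G4=(1+1>=2)=1 -> 10111
Step 6: G0=G2=1 G1=NOT G0=NOT 1=0 G2=NOT G4=NOT 1=0 G3=G2=1 G4=(1+1>=2)=1 -> 10011
State from step 6 equals state from step 1 -> cycle length 5

Answer: 5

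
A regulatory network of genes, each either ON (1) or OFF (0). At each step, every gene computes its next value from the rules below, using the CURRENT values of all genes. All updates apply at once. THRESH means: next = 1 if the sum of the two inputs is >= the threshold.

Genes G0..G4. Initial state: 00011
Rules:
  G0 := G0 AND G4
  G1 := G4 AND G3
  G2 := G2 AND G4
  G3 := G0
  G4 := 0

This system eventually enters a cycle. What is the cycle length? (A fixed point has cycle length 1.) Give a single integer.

Step 0: 00011
Step 1: G0=G0&G4=0&1=0 G1=G4&G3=1&1=1 G2=G2&G4=0&1=0 G3=G0=0 G4=0(const) -> 01000
Step 2: G0=G0&G4=0&0=0 G1=G4&G3=0&0=0 G2=G2&G4=0&0=0 G3=G0=0 G4=0(const) -> 00000
Step 3: G0=G0&G4=0&0=0 G1=G4&G3=0&0=0 G2=G2&G4=0&0=0 G3=G0=0 G4=0(const) -> 00000
State from step 3 equals state from step 2 -> cycle length 1

Answer: 1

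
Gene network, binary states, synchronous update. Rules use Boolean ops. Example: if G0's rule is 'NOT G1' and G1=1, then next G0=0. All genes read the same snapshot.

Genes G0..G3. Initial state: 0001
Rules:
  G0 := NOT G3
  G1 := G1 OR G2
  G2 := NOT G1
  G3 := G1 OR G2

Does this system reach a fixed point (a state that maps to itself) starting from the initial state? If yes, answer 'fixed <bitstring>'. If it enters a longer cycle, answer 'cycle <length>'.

Answer: fixed 0101

Derivation:
Step 0: 0001
Step 1: G0=NOT G3=NOT 1=0 G1=G1|G2=0|0=0 G2=NOT G1=NOT 0=1 G3=G1|G2=0|0=0 -> 0010
Step 2: G0=NOT G3=NOT 0=1 G1=G1|G2=0|1=1 G2=NOT G1=NOT 0=1 G3=G1|G2=0|1=1 -> 1111
Step 3: G0=NOT G3=NOT 1=0 G1=G1|G2=1|1=1 G2=NOT G1=NOT 1=0 G3=G1|G2=1|1=1 -> 0101
Step 4: G0=NOT G3=NOT 1=0 G1=G1|G2=1|0=1 G2=NOT G1=NOT 1=0 G3=G1|G2=1|0=1 -> 0101
Fixed point reached at step 3: 0101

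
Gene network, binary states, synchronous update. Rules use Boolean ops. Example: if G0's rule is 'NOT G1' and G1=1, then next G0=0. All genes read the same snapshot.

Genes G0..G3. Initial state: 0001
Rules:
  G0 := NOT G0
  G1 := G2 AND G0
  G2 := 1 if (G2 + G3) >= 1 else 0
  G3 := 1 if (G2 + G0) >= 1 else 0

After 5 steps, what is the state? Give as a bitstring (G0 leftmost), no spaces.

Step 1: G0=NOT G0=NOT 0=1 G1=G2&G0=0&0=0 G2=(0+1>=1)=1 G3=(0+0>=1)=0 -> 1010
Step 2: G0=NOT G0=NOT 1=0 G1=G2&G0=1&1=1 G2=(1+0>=1)=1 G3=(1+1>=1)=1 -> 0111
Step 3: G0=NOT G0=NOT 0=1 G1=G2&G0=1&0=0 G2=(1+1>=1)=1 G3=(1+0>=1)=1 -> 1011
Step 4: G0=NOT G0=NOT 1=0 G1=G2&G0=1&1=1 G2=(1+1>=1)=1 G3=(1+1>=1)=1 -> 0111
Step 5: G0=NOT G0=NOT 0=1 G1=G2&G0=1&0=0 G2=(1+1>=1)=1 G3=(1+0>=1)=1 -> 1011

1011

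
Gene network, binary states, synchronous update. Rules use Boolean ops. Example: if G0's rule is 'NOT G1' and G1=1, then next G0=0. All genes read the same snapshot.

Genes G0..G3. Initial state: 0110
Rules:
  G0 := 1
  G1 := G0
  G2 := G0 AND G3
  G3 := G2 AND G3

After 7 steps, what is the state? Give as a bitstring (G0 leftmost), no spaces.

Step 1: G0=1(const) G1=G0=0 G2=G0&G3=0&0=0 G3=G2&G3=1&0=0 -> 1000
Step 2: G0=1(const) G1=G0=1 G2=G0&G3=1&0=0 G3=G2&G3=0&0=0 -> 1100
Step 3: G0=1(const) G1=G0=1 G2=G0&G3=1&0=0 G3=G2&G3=0&0=0 -> 1100
Step 4: G0=1(const) G1=G0=1 G2=G0&G3=1&0=0 G3=G2&G3=0&0=0 -> 1100
Step 5: G0=1(const) G1=G0=1 G2=G0&G3=1&0=0 G3=G2&G3=0&0=0 -> 1100
Step 6: G0=1(const) G1=G0=1 G2=G0&G3=1&0=0 G3=G2&G3=0&0=0 -> 1100
Step 7: G0=1(const) G1=G0=1 G2=G0&G3=1&0=0 G3=G2&G3=0&0=0 -> 1100

1100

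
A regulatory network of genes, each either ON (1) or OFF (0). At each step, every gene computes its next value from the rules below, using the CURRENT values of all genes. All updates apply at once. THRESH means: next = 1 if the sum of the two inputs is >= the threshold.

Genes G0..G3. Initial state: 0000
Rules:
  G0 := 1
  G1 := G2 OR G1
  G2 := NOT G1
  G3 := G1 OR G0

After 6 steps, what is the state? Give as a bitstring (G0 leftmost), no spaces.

Step 1: G0=1(const) G1=G2|G1=0|0=0 G2=NOT G1=NOT 0=1 G3=G1|G0=0|0=0 -> 1010
Step 2: G0=1(const) G1=G2|G1=1|0=1 G2=NOT G1=NOT 0=1 G3=G1|G0=0|1=1 -> 1111
Step 3: G0=1(const) G1=G2|G1=1|1=1 G2=NOT G1=NOT 1=0 G3=G1|G0=1|1=1 -> 1101
Step 4: G0=1(const) G1=G2|G1=0|1=1 G2=NOT G1=NOT 1=0 G3=G1|G0=1|1=1 -> 1101
Step 5: G0=1(const) G1=G2|G1=0|1=1 G2=NOT G1=NOT 1=0 G3=G1|G0=1|1=1 -> 1101
Step 6: G0=1(const) G1=G2|G1=0|1=1 G2=NOT G1=NOT 1=0 G3=G1|G0=1|1=1 -> 1101

1101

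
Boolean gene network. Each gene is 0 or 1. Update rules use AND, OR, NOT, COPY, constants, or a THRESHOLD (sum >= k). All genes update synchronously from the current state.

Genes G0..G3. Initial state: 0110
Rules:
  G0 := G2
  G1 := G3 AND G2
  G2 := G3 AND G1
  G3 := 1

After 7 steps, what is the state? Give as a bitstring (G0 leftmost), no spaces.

Step 1: G0=G2=1 G1=G3&G2=0&1=0 G2=G3&G1=0&1=0 G3=1(const) -> 1001
Step 2: G0=G2=0 G1=G3&G2=1&0=0 G2=G3&G1=1&0=0 G3=1(const) -> 0001
Step 3: G0=G2=0 G1=G3&G2=1&0=0 G2=G3&G1=1&0=0 G3=1(const) -> 0001
Step 4: G0=G2=0 G1=G3&G2=1&0=0 G2=G3&G1=1&0=0 G3=1(const) -> 0001
Step 5: G0=G2=0 G1=G3&G2=1&0=0 G2=G3&G1=1&0=0 G3=1(const) -> 0001
Step 6: G0=G2=0 G1=G3&G2=1&0=0 G2=G3&G1=1&0=0 G3=1(const) -> 0001
Step 7: G0=G2=0 G1=G3&G2=1&0=0 G2=G3&G1=1&0=0 G3=1(const) -> 0001

0001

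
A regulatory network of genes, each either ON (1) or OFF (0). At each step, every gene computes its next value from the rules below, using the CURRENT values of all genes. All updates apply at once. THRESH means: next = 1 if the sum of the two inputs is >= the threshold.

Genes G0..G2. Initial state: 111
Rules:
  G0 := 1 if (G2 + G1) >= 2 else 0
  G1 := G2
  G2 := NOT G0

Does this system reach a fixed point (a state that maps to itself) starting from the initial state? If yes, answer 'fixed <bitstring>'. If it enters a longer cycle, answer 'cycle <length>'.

Answer: cycle 5

Derivation:
Step 0: 111
Step 1: G0=(1+1>=2)=1 G1=G2=1 G2=NOT G0=NOT 1=0 -> 110
Step 2: G0=(0+1>=2)=0 G1=G2=0 G2=NOT G0=NOT 1=0 -> 000
Step 3: G0=(0+0>=2)=0 G1=G2=0 G2=NOT G0=NOT 0=1 -> 001
Step 4: G0=(1+0>=2)=0 G1=G2=1 G2=NOT G0=NOT 0=1 -> 011
Step 5: G0=(1+1>=2)=1 G1=G2=1 G2=NOT G0=NOT 0=1 -> 111
Cycle of length 5 starting at step 0 -> no fixed point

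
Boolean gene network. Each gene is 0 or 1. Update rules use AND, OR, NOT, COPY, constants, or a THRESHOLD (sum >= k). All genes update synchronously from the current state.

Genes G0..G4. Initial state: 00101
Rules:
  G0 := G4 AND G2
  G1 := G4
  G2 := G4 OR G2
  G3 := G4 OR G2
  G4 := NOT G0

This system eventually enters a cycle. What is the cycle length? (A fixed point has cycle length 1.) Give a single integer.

Answer: 4

Derivation:
Step 0: 00101
Step 1: G0=G4&G2=1&1=1 G1=G4=1 G2=G4|G2=1|1=1 G3=G4|G2=1|1=1 G4=NOT G0=NOT 0=1 -> 11111
Step 2: G0=G4&G2=1&1=1 G1=G4=1 G2=G4|G2=1|1=1 G3=G4|G2=1|1=1 G4=NOT G0=NOT 1=0 -> 11110
Step 3: G0=G4&G2=0&1=0 G1=G4=0 G2=G4|G2=0|1=1 G3=G4|G2=0|1=1 G4=NOT G0=NOT 1=0 -> 00110
Step 4: G0=G4&G2=0&1=0 G1=G4=0 G2=G4|G2=0|1=1 G3=G4|G2=0|1=1 G4=NOT G0=NOT 0=1 -> 00111
Step 5: G0=G4&G2=1&1=1 G1=G4=1 G2=G4|G2=1|1=1 G3=G4|G2=1|1=1 G4=NOT G0=NOT 0=1 -> 11111
State from step 5 equals state from step 1 -> cycle length 4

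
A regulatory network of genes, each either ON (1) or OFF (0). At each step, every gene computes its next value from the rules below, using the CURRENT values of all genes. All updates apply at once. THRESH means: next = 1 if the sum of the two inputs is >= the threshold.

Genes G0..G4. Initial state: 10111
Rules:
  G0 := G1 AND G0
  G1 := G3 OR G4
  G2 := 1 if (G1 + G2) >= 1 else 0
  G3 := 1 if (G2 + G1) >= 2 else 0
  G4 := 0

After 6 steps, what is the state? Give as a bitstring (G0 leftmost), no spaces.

Step 1: G0=G1&G0=0&1=0 G1=G3|G4=1|1=1 G2=(0+1>=1)=1 G3=(1+0>=2)=0 G4=0(const) -> 01100
Step 2: G0=G1&G0=1&0=0 G1=G3|G4=0|0=0 G2=(1+1>=1)=1 G3=(1+1>=2)=1 G4=0(const) -> 00110
Step 3: G0=G1&G0=0&0=0 G1=G3|G4=1|0=1 G2=(0+1>=1)=1 G3=(1+0>=2)=0 G4=0(const) -> 01100
Step 4: G0=G1&G0=1&0=0 G1=G3|G4=0|0=0 G2=(1+1>=1)=1 G3=(1+1>=2)=1 G4=0(const) -> 00110
Step 5: G0=G1&G0=0&0=0 G1=G3|G4=1|0=1 G2=(0+1>=1)=1 G3=(1+0>=2)=0 G4=0(const) -> 01100
Step 6: G0=G1&G0=1&0=0 G1=G3|G4=0|0=0 G2=(1+1>=1)=1 G3=(1+1>=2)=1 G4=0(const) -> 00110

00110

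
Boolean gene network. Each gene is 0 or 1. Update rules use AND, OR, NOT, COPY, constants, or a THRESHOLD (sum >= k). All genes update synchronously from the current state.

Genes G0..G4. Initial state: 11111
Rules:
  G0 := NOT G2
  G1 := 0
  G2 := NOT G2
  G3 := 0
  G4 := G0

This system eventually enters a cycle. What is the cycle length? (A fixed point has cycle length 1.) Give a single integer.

Step 0: 11111
Step 1: G0=NOT G2=NOT 1=0 G1=0(const) G2=NOT G2=NOT 1=0 G3=0(const) G4=G0=1 -> 00001
Step 2: G0=NOT G2=NOT 0=1 G1=0(const) G2=NOT G2=NOT 0=1 G3=0(const) G4=G0=0 -> 10100
Step 3: G0=NOT G2=NOT 1=0 G1=0(const) G2=NOT G2=NOT 1=0 G3=0(const) G4=G0=1 -> 00001
State from step 3 equals state from step 1 -> cycle length 2

Answer: 2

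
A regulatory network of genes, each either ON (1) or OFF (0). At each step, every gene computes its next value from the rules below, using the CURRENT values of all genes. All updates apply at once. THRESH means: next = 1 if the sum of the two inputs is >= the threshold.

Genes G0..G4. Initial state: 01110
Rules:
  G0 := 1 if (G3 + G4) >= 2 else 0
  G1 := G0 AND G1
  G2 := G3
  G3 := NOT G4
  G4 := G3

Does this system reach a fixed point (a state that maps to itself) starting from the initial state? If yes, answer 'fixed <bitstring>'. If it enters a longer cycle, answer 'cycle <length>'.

Step 0: 01110
Step 1: G0=(1+0>=2)=0 G1=G0&G1=0&1=0 G2=G3=1 G3=NOT G4=NOT 0=1 G4=G3=1 -> 00111
Step 2: G0=(1+1>=2)=1 G1=G0&G1=0&0=0 G2=G3=1 G3=NOT G4=NOT 1=0 G4=G3=1 -> 10101
Step 3: G0=(0+1>=2)=0 G1=G0&G1=1&0=0 G2=G3=0 G3=NOT G4=NOT 1=0 G4=G3=0 -> 00000
Step 4: G0=(0+0>=2)=0 G1=G0&G1=0&0=0 G2=G3=0 G3=NOT G4=NOT 0=1 G4=G3=0 -> 00010
Step 5: G0=(1+0>=2)=0 G1=G0&G1=0&0=0 G2=G3=1 G3=NOT G4=NOT 0=1 G4=G3=1 -> 00111
Cycle of length 4 starting at step 1 -> no fixed point

Answer: cycle 4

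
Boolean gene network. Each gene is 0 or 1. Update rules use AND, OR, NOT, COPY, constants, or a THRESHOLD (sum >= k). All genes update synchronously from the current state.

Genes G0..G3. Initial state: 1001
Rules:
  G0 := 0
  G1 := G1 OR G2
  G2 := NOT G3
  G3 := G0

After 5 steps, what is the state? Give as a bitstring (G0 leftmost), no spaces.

Step 1: G0=0(const) G1=G1|G2=0|0=0 G2=NOT G3=NOT 1=0 G3=G0=1 -> 0001
Step 2: G0=0(const) G1=G1|G2=0|0=0 G2=NOT G3=NOT 1=0 G3=G0=0 -> 0000
Step 3: G0=0(const) G1=G1|G2=0|0=0 G2=NOT G3=NOT 0=1 G3=G0=0 -> 0010
Step 4: G0=0(const) G1=G1|G2=0|1=1 G2=NOT G3=NOT 0=1 G3=G0=0 -> 0110
Step 5: G0=0(const) G1=G1|G2=1|1=1 G2=NOT G3=NOT 0=1 G3=G0=0 -> 0110

0110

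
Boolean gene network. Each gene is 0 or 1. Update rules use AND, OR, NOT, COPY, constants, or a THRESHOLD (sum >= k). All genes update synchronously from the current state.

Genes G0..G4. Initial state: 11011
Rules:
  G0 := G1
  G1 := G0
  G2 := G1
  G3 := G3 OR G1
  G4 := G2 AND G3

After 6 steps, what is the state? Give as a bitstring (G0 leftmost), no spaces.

Step 1: G0=G1=1 G1=G0=1 G2=G1=1 G3=G3|G1=1|1=1 G4=G2&G3=0&1=0 -> 11110
Step 2: G0=G1=1 G1=G0=1 G2=G1=1 G3=G3|G1=1|1=1 G4=G2&G3=1&1=1 -> 11111
Step 3: G0=G1=1 G1=G0=1 G2=G1=1 G3=G3|G1=1|1=1 G4=G2&G3=1&1=1 -> 11111
Step 4: G0=G1=1 G1=G0=1 G2=G1=1 G3=G3|G1=1|1=1 G4=G2&G3=1&1=1 -> 11111
Step 5: G0=G1=1 G1=G0=1 G2=G1=1 G3=G3|G1=1|1=1 G4=G2&G3=1&1=1 -> 11111
Step 6: G0=G1=1 G1=G0=1 G2=G1=1 G3=G3|G1=1|1=1 G4=G2&G3=1&1=1 -> 11111

11111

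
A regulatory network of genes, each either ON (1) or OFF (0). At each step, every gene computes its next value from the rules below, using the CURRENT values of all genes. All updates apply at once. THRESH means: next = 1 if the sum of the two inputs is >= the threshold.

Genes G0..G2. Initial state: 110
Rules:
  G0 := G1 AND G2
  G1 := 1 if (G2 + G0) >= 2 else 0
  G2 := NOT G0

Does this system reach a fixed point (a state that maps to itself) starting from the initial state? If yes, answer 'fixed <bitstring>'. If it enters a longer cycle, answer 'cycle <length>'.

Answer: fixed 001

Derivation:
Step 0: 110
Step 1: G0=G1&G2=1&0=0 G1=(0+1>=2)=0 G2=NOT G0=NOT 1=0 -> 000
Step 2: G0=G1&G2=0&0=0 G1=(0+0>=2)=0 G2=NOT G0=NOT 0=1 -> 001
Step 3: G0=G1&G2=0&1=0 G1=(1+0>=2)=0 G2=NOT G0=NOT 0=1 -> 001
Fixed point reached at step 2: 001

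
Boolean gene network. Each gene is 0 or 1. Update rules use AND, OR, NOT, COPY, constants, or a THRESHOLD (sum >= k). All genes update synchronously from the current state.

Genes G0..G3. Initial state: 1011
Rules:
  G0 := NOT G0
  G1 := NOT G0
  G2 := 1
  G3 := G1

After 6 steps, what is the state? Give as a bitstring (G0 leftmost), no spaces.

Step 1: G0=NOT G0=NOT 1=0 G1=NOT G0=NOT 1=0 G2=1(const) G3=G1=0 -> 0010
Step 2: G0=NOT G0=NOT 0=1 G1=NOT G0=NOT 0=1 G2=1(const) G3=G1=0 -> 1110
Step 3: G0=NOT G0=NOT 1=0 G1=NOT G0=NOT 1=0 G2=1(const) G3=G1=1 -> 0011
Step 4: G0=NOT G0=NOT 0=1 G1=NOT G0=NOT 0=1 G2=1(const) G3=G1=0 -> 1110
Step 5: G0=NOT G0=NOT 1=0 G1=NOT G0=NOT 1=0 G2=1(const) G3=G1=1 -> 0011
Step 6: G0=NOT G0=NOT 0=1 G1=NOT G0=NOT 0=1 G2=1(const) G3=G1=0 -> 1110

1110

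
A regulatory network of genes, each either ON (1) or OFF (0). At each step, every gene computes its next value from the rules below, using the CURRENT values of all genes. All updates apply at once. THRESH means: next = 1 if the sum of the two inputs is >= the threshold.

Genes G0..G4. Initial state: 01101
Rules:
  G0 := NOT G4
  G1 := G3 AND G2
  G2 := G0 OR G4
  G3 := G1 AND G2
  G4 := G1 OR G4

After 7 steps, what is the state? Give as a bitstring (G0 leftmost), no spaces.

Step 1: G0=NOT G4=NOT 1=0 G1=G3&G2=0&1=0 G2=G0|G4=0|1=1 G3=G1&G2=1&1=1 G4=G1|G4=1|1=1 -> 00111
Step 2: G0=NOT G4=NOT 1=0 G1=G3&G2=1&1=1 G2=G0|G4=0|1=1 G3=G1&G2=0&1=0 G4=G1|G4=0|1=1 -> 01101
Step 3: G0=NOT G4=NOT 1=0 G1=G3&G2=0&1=0 G2=G0|G4=0|1=1 G3=G1&G2=1&1=1 G4=G1|G4=1|1=1 -> 00111
Step 4: G0=NOT G4=NOT 1=0 G1=G3&G2=1&1=1 G2=G0|G4=0|1=1 G3=G1&G2=0&1=0 G4=G1|G4=0|1=1 -> 01101
Step 5: G0=NOT G4=NOT 1=0 G1=G3&G2=0&1=0 G2=G0|G4=0|1=1 G3=G1&G2=1&1=1 G4=G1|G4=1|1=1 -> 00111
Step 6: G0=NOT G4=NOT 1=0 G1=G3&G2=1&1=1 G2=G0|G4=0|1=1 G3=G1&G2=0&1=0 G4=G1|G4=0|1=1 -> 01101
Step 7: G0=NOT G4=NOT 1=0 G1=G3&G2=0&1=0 G2=G0|G4=0|1=1 G3=G1&G2=1&1=1 G4=G1|G4=1|1=1 -> 00111

00111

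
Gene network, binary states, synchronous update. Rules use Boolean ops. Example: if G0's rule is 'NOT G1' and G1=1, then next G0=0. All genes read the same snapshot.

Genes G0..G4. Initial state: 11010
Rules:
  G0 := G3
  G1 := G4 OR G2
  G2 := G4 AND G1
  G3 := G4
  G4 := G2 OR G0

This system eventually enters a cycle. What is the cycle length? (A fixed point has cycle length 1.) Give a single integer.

Answer: 1

Derivation:
Step 0: 11010
Step 1: G0=G3=1 G1=G4|G2=0|0=0 G2=G4&G1=0&1=0 G3=G4=0 G4=G2|G0=0|1=1 -> 10001
Step 2: G0=G3=0 G1=G4|G2=1|0=1 G2=G4&G1=1&0=0 G3=G4=1 G4=G2|G0=0|1=1 -> 01011
Step 3: G0=G3=1 G1=G4|G2=1|0=1 G2=G4&G1=1&1=1 G3=G4=1 G4=G2|G0=0|0=0 -> 11110
Step 4: G0=G3=1 G1=G4|G2=0|1=1 G2=G4&G1=0&1=0 G3=G4=0 G4=G2|G0=1|1=1 -> 11001
Step 5: G0=G3=0 G1=G4|G2=1|0=1 G2=G4&G1=1&1=1 G3=G4=1 G4=G2|G0=0|1=1 -> 01111
Step 6: G0=G3=1 G1=G4|G2=1|1=1 G2=G4&G1=1&1=1 G3=G4=1 G4=G2|G0=1|0=1 -> 11111
Step 7: G0=G3=1 G1=G4|G2=1|1=1 G2=G4&G1=1&1=1 G3=G4=1 G4=G2|G0=1|1=1 -> 11111
State from step 7 equals state from step 6 -> cycle length 1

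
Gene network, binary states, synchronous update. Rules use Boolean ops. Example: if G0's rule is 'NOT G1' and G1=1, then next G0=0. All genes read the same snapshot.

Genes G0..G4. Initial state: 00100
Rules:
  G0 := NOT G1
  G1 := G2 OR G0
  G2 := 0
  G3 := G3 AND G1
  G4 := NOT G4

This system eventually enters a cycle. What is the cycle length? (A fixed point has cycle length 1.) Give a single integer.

Step 0: 00100
Step 1: G0=NOT G1=NOT 0=1 G1=G2|G0=1|0=1 G2=0(const) G3=G3&G1=0&0=0 G4=NOT G4=NOT 0=1 -> 11001
Step 2: G0=NOT G1=NOT 1=0 G1=G2|G0=0|1=1 G2=0(const) G3=G3&G1=0&1=0 G4=NOT G4=NOT 1=0 -> 01000
Step 3: G0=NOT G1=NOT 1=0 G1=G2|G0=0|0=0 G2=0(const) G3=G3&G1=0&1=0 G4=NOT G4=NOT 0=1 -> 00001
Step 4: G0=NOT G1=NOT 0=1 G1=G2|G0=0|0=0 G2=0(const) G3=G3&G1=0&0=0 G4=NOT G4=NOT 1=0 -> 10000
Step 5: G0=NOT G1=NOT 0=1 G1=G2|G0=0|1=1 G2=0(const) G3=G3&G1=0&0=0 G4=NOT G4=NOT 0=1 -> 11001
State from step 5 equals state from step 1 -> cycle length 4

Answer: 4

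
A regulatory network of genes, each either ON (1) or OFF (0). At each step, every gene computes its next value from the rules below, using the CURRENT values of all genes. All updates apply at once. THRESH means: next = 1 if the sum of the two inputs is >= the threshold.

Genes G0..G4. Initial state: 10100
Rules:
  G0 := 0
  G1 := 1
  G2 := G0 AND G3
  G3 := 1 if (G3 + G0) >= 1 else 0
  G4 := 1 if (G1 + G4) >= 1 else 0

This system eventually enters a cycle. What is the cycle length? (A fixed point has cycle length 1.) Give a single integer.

Answer: 1

Derivation:
Step 0: 10100
Step 1: G0=0(const) G1=1(const) G2=G0&G3=1&0=0 G3=(0+1>=1)=1 G4=(0+0>=1)=0 -> 01010
Step 2: G0=0(const) G1=1(const) G2=G0&G3=0&1=0 G3=(1+0>=1)=1 G4=(1+0>=1)=1 -> 01011
Step 3: G0=0(const) G1=1(const) G2=G0&G3=0&1=0 G3=(1+0>=1)=1 G4=(1+1>=1)=1 -> 01011
State from step 3 equals state from step 2 -> cycle length 1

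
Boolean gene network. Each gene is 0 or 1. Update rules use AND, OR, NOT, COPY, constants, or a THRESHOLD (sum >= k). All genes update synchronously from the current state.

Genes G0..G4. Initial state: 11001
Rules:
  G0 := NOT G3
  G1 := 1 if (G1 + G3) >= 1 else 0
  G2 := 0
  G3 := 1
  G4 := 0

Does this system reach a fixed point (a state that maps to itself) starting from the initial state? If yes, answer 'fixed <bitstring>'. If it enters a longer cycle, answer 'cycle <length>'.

Step 0: 11001
Step 1: G0=NOT G3=NOT 0=1 G1=(1+0>=1)=1 G2=0(const) G3=1(const) G4=0(const) -> 11010
Step 2: G0=NOT G3=NOT 1=0 G1=(1+1>=1)=1 G2=0(const) G3=1(const) G4=0(const) -> 01010
Step 3: G0=NOT G3=NOT 1=0 G1=(1+1>=1)=1 G2=0(const) G3=1(const) G4=0(const) -> 01010
Fixed point reached at step 2: 01010

Answer: fixed 01010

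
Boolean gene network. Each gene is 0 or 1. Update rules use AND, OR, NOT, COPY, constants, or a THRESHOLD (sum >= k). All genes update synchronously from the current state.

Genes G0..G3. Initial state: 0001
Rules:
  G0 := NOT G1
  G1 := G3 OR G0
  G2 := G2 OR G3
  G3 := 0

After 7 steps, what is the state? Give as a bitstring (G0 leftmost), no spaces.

Step 1: G0=NOT G1=NOT 0=1 G1=G3|G0=1|0=1 G2=G2|G3=0|1=1 G3=0(const) -> 1110
Step 2: G0=NOT G1=NOT 1=0 G1=G3|G0=0|1=1 G2=G2|G3=1|0=1 G3=0(const) -> 0110
Step 3: G0=NOT G1=NOT 1=0 G1=G3|G0=0|0=0 G2=G2|G3=1|0=1 G3=0(const) -> 0010
Step 4: G0=NOT G1=NOT 0=1 G1=G3|G0=0|0=0 G2=G2|G3=1|0=1 G3=0(const) -> 1010
Step 5: G0=NOT G1=NOT 0=1 G1=G3|G0=0|1=1 G2=G2|G3=1|0=1 G3=0(const) -> 1110
Step 6: G0=NOT G1=NOT 1=0 G1=G3|G0=0|1=1 G2=G2|G3=1|0=1 G3=0(const) -> 0110
Step 7: G0=NOT G1=NOT 1=0 G1=G3|G0=0|0=0 G2=G2|G3=1|0=1 G3=0(const) -> 0010

0010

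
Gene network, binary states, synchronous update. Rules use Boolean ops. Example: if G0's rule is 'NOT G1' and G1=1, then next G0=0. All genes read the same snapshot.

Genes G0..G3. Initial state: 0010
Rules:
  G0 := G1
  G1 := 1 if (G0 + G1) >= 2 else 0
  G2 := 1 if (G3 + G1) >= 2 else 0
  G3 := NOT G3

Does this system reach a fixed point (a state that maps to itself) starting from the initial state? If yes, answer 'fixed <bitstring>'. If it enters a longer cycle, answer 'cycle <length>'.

Step 0: 0010
Step 1: G0=G1=0 G1=(0+0>=2)=0 G2=(0+0>=2)=0 G3=NOT G3=NOT 0=1 -> 0001
Step 2: G0=G1=0 G1=(0+0>=2)=0 G2=(1+0>=2)=0 G3=NOT G3=NOT 1=0 -> 0000
Step 3: G0=G1=0 G1=(0+0>=2)=0 G2=(0+0>=2)=0 G3=NOT G3=NOT 0=1 -> 0001
Cycle of length 2 starting at step 1 -> no fixed point

Answer: cycle 2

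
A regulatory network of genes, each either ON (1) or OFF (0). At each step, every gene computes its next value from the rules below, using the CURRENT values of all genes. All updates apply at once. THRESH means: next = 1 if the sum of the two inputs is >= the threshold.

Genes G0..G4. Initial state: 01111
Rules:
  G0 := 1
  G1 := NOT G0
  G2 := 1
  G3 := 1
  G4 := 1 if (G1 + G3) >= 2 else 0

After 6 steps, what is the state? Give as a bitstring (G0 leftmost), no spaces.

Step 1: G0=1(const) G1=NOT G0=NOT 0=1 G2=1(const) G3=1(const) G4=(1+1>=2)=1 -> 11111
Step 2: G0=1(const) G1=NOT G0=NOT 1=0 G2=1(const) G3=1(const) G4=(1+1>=2)=1 -> 10111
Step 3: G0=1(const) G1=NOT G0=NOT 1=0 G2=1(const) G3=1(const) G4=(0+1>=2)=0 -> 10110
Step 4: G0=1(const) G1=NOT G0=NOT 1=0 G2=1(const) G3=1(const) G4=(0+1>=2)=0 -> 10110
Step 5: G0=1(const) G1=NOT G0=NOT 1=0 G2=1(const) G3=1(const) G4=(0+1>=2)=0 -> 10110
Step 6: G0=1(const) G1=NOT G0=NOT 1=0 G2=1(const) G3=1(const) G4=(0+1>=2)=0 -> 10110

10110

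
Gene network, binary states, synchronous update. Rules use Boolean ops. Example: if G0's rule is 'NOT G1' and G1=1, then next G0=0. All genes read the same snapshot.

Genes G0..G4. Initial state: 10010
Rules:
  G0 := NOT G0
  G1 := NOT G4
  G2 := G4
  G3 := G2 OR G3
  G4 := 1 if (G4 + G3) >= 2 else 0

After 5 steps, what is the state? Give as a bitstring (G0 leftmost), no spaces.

Step 1: G0=NOT G0=NOT 1=0 G1=NOT G4=NOT 0=1 G2=G4=0 G3=G2|G3=0|1=1 G4=(0+1>=2)=0 -> 01010
Step 2: G0=NOT G0=NOT 0=1 G1=NOT G4=NOT 0=1 G2=G4=0 G3=G2|G3=0|1=1 G4=(0+1>=2)=0 -> 11010
Step 3: G0=NOT G0=NOT 1=0 G1=NOT G4=NOT 0=1 G2=G4=0 G3=G2|G3=0|1=1 G4=(0+1>=2)=0 -> 01010
Step 4: G0=NOT G0=NOT 0=1 G1=NOT G4=NOT 0=1 G2=G4=0 G3=G2|G3=0|1=1 G4=(0+1>=2)=0 -> 11010
Step 5: G0=NOT G0=NOT 1=0 G1=NOT G4=NOT 0=1 G2=G4=0 G3=G2|G3=0|1=1 G4=(0+1>=2)=0 -> 01010

01010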